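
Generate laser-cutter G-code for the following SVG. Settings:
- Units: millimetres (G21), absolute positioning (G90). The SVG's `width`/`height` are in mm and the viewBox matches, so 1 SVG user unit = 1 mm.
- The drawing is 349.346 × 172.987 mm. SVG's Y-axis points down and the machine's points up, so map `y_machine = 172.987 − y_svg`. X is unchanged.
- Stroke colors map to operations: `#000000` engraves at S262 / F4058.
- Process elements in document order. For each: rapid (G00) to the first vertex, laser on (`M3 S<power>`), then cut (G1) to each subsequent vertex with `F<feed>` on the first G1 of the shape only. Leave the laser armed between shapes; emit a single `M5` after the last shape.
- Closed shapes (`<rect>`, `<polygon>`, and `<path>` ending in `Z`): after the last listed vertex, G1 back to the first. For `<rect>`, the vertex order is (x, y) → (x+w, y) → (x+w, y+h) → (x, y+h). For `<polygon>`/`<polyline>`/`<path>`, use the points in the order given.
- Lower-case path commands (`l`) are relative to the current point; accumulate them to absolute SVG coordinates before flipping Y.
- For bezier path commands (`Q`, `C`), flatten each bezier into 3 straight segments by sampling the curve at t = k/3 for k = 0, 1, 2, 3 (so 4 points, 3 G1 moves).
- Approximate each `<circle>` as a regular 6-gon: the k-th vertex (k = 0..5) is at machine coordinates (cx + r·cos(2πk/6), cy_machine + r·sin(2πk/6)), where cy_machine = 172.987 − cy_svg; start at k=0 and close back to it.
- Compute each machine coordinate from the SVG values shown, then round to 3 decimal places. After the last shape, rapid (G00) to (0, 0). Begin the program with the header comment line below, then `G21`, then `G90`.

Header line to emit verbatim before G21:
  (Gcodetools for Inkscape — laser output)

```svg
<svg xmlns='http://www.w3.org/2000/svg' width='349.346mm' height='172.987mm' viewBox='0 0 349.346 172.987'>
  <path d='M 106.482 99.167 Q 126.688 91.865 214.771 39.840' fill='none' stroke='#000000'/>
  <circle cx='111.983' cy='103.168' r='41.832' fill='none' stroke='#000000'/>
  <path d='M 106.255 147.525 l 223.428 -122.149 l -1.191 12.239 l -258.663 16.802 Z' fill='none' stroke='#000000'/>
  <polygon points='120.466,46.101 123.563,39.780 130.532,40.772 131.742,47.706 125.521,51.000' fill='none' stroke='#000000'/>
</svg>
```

1 u = 1 mm; y_m = 172.987 − y.

[1] `<path>` quadratic bezier, #000000→engrave S262 F4058: (106.482,73.820) → (127.495,83.657) → (163.591,103.433) → (214.771,133.147)

[2] `<circle>` circle, #000000→engrave S262 F4058: (153.815,69.819) → (132.899,106.047) → (91.067,106.047) → (70.151,69.819) → (91.067,33.591) → (132.899,33.591) → (153.815,69.819) (closed)

[3] `<path>` closed polygon, #000000→engrave S262 F4058: (106.255,25.462) → (329.683,147.611) → (328.492,135.372) → (69.829,118.570) → (106.255,25.462) (closed)

[4] `<polygon>` regular polygon, #000000→engrave S262 F4058: (120.466,126.886) → (123.563,133.207) → (130.532,132.215) → (131.742,125.281) → (125.521,121.987) → (120.466,126.886) (closed)

(Gcodetools for Inkscape — laser output)
G21
G90
G00 X106.482 Y73.820
M3 S262
G1 X127.495 Y83.657 F4058
G1 X163.591 Y103.433
G1 X214.771 Y133.147
G00 X153.815 Y69.819
M3 S262
G1 X132.899 Y106.047 F4058
G1 X91.067 Y106.047
G1 X70.151 Y69.819
G1 X91.067 Y33.591
G1 X132.899 Y33.591
G1 X153.815 Y69.819
G00 X106.255 Y25.462
M3 S262
G1 X329.683 Y147.611 F4058
G1 X328.492 Y135.372
G1 X69.829 Y118.570
G1 X106.255 Y25.462
G00 X120.466 Y126.886
M3 S262
G1 X123.563 Y133.207 F4058
G1 X130.532 Y132.215
G1 X131.742 Y125.281
G1 X125.521 Y121.987
G1 X120.466 Y126.886
M5
G00 X0.000 Y0.000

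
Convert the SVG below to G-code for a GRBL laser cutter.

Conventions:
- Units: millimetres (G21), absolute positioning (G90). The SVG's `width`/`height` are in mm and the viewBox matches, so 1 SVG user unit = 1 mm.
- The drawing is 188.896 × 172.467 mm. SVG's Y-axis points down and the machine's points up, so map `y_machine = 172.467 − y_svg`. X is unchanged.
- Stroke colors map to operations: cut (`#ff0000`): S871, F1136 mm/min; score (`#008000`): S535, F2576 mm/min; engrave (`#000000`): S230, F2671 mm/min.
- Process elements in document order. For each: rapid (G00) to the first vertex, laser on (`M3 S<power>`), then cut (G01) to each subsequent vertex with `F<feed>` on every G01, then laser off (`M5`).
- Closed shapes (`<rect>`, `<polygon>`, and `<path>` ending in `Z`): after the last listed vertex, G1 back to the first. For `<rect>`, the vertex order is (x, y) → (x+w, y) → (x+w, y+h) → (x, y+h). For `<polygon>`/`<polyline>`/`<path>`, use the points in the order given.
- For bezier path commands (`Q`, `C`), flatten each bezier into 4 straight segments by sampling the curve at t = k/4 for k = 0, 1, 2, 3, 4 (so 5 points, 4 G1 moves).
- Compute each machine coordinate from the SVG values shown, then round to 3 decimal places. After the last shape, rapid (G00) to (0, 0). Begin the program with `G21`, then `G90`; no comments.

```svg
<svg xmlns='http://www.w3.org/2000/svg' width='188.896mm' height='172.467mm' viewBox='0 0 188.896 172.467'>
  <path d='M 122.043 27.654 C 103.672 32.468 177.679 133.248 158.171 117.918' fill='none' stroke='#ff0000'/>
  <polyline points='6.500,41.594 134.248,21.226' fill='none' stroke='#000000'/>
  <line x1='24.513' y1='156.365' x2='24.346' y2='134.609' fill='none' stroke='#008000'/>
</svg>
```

G21
G90
G00 X122.043 Y144.813
M3 S871
G01 X122.681 Y126.523 F1136
G01 X140.533 Y92.127 F1136
G01 X158.173 Y61.508 F1136
G01 X158.171 Y54.549 F1136
M5
G00 X6.500 Y130.873
M3 S230
G01 X134.248 Y151.241 F2671
M5
G00 X24.513 Y16.102
M3 S535
G01 X24.346 Y37.858 F2576
M5
G00 X0.000 Y0.000

1 u = 1 mm; y_m = 172.467 − y.

[1] `<path>` cubic bezier, #ff0000→cut S871 F1136: (122.043,144.813) → (122.681,126.523) → (140.533,92.127) → (158.173,61.508) → (158.171,54.549)

[2] `<polyline>` line segment, #000000→engrave S230 F2671: (6.500,130.873) → (134.248,151.241)

[3] `<line>` line segment, #008000→score S535 F2576: (24.513,16.102) → (24.346,37.858)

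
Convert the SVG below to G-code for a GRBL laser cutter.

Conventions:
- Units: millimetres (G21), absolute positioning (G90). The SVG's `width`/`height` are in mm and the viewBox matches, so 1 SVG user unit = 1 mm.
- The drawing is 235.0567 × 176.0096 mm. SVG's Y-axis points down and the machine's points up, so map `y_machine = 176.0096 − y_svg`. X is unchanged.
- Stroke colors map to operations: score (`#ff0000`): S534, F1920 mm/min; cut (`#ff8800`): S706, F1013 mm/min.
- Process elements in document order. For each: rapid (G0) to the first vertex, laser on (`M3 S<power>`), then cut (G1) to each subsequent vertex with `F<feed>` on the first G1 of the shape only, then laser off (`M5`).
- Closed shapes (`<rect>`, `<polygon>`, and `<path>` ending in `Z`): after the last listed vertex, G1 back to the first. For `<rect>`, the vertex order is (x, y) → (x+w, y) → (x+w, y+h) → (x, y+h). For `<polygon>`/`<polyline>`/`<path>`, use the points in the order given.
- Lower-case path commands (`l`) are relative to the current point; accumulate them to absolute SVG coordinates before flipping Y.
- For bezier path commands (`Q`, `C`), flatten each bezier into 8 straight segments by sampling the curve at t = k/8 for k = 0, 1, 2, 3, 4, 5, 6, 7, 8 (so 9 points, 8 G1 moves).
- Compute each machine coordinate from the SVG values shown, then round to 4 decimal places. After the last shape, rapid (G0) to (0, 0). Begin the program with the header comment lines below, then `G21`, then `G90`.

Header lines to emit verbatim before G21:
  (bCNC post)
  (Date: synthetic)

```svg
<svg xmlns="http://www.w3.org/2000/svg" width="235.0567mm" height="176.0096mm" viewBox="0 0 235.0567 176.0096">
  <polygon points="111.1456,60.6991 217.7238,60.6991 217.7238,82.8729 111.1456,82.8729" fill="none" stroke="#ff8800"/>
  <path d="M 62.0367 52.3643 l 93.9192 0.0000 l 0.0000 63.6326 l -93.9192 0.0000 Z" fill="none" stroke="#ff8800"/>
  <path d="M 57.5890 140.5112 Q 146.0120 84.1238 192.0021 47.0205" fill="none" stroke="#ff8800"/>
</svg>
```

Since the viewBox matches the mm dimensions, user units are millimetres directly. The only transform is the Y-flip y_m = 176.0096 − y_svg.

Shape 1 is a rectangle drawn with `<polygon>`. Its stroke #ff8800 means cut at S706, F1013. After flipping Y the toolpath is (111.1456,115.3105) → (217.7238,115.3105) → (217.7238,93.1367) → (111.1456,93.1367) → (111.1456,115.3105), returning to the start.

Shape 2 is a rectangle drawn with `<path>`. Its stroke #ff8800 means cut at S706, F1013. After flipping Y the toolpath is (62.0367,123.6453) → (155.9559,123.6453) → (155.9559,60.0127) → (62.0367,60.0127) → (62.0367,123.6453), returning to the start.

Shape 3 is a quadratic bezier drawn with `<path>`. Its stroke #ff8800 means cut at S706, F1013. After flipping Y the toolpath is (57.5890,35.4984) → (79.0317,49.2939) → (99.1484,62.4868) → (117.9391,75.0771) → (135.4038,87.0648) → (151.5424,98.4498) → (166.3550,109.2322) → (179.8416,119.4120) → (192.0021,128.9891).

(bCNC post)
(Date: synthetic)
G21
G90
G0 X111.1456 Y115.3105
M3 S706
G1 X217.7238 Y115.3105 F1013
G1 X217.7238 Y93.1367
G1 X111.1456 Y93.1367
G1 X111.1456 Y115.3105
M5
G0 X62.0367 Y123.6453
M3 S706
G1 X155.9559 Y123.6453 F1013
G1 X155.9559 Y60.0127
G1 X62.0367 Y60.0127
G1 X62.0367 Y123.6453
M5
G0 X57.5890 Y35.4984
M3 S706
G1 X79.0317 Y49.2939 F1013
G1 X99.1484 Y62.4868
G1 X117.9391 Y75.0771
G1 X135.4038 Y87.0648
G1 X151.5424 Y98.4498
G1 X166.3550 Y109.2322
G1 X179.8416 Y119.4120
G1 X192.0021 Y128.9891
M5
G0 X0.0000 Y0.0000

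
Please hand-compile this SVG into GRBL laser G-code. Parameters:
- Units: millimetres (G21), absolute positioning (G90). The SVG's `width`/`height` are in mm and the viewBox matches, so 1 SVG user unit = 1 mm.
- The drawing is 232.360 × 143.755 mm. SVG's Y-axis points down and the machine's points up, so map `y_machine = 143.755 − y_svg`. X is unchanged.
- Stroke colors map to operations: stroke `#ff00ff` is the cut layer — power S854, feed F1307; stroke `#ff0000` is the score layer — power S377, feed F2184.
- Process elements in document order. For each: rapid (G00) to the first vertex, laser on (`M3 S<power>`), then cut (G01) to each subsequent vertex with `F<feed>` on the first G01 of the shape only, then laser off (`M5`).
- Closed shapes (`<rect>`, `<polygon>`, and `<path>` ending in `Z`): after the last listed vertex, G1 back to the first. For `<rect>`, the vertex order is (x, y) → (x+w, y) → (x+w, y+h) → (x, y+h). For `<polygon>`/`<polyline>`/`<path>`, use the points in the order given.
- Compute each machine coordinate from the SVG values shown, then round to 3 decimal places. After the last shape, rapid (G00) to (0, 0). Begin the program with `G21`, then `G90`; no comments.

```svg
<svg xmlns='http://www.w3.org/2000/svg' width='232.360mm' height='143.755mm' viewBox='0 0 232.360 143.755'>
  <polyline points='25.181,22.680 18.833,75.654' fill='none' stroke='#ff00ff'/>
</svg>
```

1 u = 1 mm; y_m = 143.755 − y.

[1] `<polyline>` line segment, #ff00ff→cut S854 F1307: (25.181,121.075) → (18.833,68.101)

G21
G90
G00 X25.181 Y121.075
M3 S854
G01 X18.833 Y68.101 F1307
M5
G00 X0.000 Y0.000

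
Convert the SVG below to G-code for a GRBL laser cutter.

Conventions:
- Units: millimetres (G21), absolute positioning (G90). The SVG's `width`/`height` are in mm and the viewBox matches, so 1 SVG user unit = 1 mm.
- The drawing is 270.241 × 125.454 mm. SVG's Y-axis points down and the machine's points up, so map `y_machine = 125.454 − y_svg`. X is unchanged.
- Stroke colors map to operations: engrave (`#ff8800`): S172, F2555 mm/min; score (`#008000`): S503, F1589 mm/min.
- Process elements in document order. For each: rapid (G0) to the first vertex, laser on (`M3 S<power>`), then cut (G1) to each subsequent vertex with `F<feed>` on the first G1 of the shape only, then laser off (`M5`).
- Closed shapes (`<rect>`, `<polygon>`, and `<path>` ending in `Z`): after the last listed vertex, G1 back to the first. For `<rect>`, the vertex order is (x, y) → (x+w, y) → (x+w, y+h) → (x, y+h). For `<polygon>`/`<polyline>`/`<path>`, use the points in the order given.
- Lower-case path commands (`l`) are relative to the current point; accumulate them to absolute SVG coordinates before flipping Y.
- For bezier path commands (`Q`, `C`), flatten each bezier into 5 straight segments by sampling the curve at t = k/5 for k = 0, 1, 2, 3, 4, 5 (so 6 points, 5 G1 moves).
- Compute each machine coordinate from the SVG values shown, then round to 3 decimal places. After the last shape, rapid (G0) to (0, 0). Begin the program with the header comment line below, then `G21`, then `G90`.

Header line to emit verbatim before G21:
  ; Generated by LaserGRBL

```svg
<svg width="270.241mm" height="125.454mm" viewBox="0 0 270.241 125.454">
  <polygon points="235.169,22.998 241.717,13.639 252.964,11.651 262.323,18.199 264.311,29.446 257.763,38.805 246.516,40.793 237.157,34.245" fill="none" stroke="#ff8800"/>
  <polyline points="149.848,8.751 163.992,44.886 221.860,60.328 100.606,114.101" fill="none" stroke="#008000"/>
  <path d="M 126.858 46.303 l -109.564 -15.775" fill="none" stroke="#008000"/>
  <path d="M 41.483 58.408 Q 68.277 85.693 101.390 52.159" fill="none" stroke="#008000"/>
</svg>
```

; Generated by LaserGRBL
G21
G90
G0 X235.169 Y102.456
M3 S172
G1 X241.717 Y111.815 F2555
G1 X252.964 Y113.803
G1 X262.323 Y107.255
G1 X264.311 Y96.008
G1 X257.763 Y86.649
G1 X246.516 Y84.661
G1 X237.157 Y91.209
G1 X235.169 Y102.456
M5
G0 X149.848 Y116.703
M3 S503
G1 X163.992 Y80.568 F1589
G1 X221.860 Y65.126
G1 X100.606 Y11.353
M5
G0 X126.858 Y79.151
M3 S503
G1 X17.294 Y94.926 F1589
M5
G0 X41.483 Y67.046
M3 S503
G1 X52.453 Y58.565 F1589
G1 X63.929 Y54.949
G1 X75.911 Y56.199
G1 X88.398 Y62.314
G1 X101.390 Y73.295
M5
G0 X0.000 Y0.000

viewBox `0 0 270.241 125.454` with mm width/height → 1 unit = 1 mm. Flip: y_m = 125.454 − y_svg.

**Shape 1** — `<polygon>` regular polygon, stroke `#ff8800` → engrave (S172, F2555). Machine vertices: (235.169,102.456) → (241.717,111.815) → (252.964,113.803) → (262.323,107.255) → (264.311,96.008) → (257.763,86.649) → (246.516,84.661) → (237.157,91.209) → (235.169,102.456). Closed: final G1 returns to the first vertex.

**Shape 2** — `<polyline>` open polyline, stroke `#008000` → score (S503, F1589). Machine vertices: (149.848,116.703) → (163.992,80.568) → (221.860,65.126) → (100.606,11.353). Open path.

**Shape 3** — `<path>` line segment, stroke `#008000` → score (S503, F1589). Machine vertices: (126.858,79.151) → (17.294,94.926). Open path.

**Shape 4** — `<path>` quadratic bezier, stroke `#008000` → score (S503, F1589). Control points (SVG): P0=(41.483,58.408), P1=(68.277,85.693), P2=(101.390,52.159); sampled at t=k/5. Machine vertices: (41.483,67.046) → (52.453,58.565) → (63.929,54.949) → (75.911,56.199) → (88.398,62.314) → (101.390,73.295). Open path.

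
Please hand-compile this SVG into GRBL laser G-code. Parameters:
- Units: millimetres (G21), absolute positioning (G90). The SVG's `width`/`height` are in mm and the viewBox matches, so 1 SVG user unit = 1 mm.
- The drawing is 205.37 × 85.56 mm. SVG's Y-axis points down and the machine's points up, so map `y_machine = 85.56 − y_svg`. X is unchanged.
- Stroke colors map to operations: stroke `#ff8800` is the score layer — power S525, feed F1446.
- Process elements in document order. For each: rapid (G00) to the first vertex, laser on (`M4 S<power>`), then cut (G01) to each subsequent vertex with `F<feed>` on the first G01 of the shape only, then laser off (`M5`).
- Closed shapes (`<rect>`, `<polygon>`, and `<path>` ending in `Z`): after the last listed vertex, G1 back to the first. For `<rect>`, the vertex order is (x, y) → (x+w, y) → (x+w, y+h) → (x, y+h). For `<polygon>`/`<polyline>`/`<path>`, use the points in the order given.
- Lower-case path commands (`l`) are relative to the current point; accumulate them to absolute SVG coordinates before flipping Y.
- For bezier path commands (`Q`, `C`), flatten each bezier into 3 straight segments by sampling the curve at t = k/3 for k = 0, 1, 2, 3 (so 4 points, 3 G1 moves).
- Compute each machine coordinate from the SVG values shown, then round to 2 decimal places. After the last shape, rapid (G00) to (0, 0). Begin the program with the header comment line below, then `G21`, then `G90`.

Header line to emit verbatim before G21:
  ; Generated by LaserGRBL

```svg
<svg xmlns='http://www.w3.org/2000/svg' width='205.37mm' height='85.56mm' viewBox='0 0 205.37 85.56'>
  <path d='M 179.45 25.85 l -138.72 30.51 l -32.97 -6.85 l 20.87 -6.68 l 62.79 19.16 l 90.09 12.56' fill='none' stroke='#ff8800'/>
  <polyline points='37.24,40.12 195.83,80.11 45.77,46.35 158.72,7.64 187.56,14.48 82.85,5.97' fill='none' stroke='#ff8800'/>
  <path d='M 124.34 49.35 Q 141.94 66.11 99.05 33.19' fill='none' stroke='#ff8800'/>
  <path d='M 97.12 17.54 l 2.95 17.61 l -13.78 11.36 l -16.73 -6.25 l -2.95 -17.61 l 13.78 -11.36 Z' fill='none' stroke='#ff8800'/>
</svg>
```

; Generated by LaserGRBL
G21
G90
G00 X179.45 Y59.71
M4 S525
G01 X40.73 Y29.20 F1446
G01 X7.76 Y36.05
G01 X28.63 Y42.73
G01 X91.42 Y23.57
G01 X181.51 Y11.01
M5
G00 X37.24 Y45.44
M4 S525
G01 X195.83 Y5.45 F1446
G01 X45.77 Y39.21
G01 X158.72 Y77.92
G01 X187.56 Y71.08
G01 X82.85 Y79.59
M5
G00 X124.34 Y36.21
M4 S525
G01 X129.35 Y30.56 F1446
G01 X120.92 Y35.94
G01 X99.05 Y52.37
M5
G00 X97.12 Y68.02
M4 S525
G01 X100.07 Y50.41 F1446
G01 X86.29 Y39.05
G01 X69.56 Y45.30
G01 X66.61 Y62.91
G01 X80.39 Y74.27
G01 X97.12 Y68.02
M5
G00 X0.00 Y0.00

viewBox `0 0 205.37 85.56` with mm width/height → 1 unit = 1 mm. Flip: y_m = 85.56 − y_svg.

**Shape 1** — `<path>` open polyline, stroke `#ff8800` → score (S525, F1446). Machine vertices: (179.45,59.71) → (40.73,29.20) → (7.76,36.05) → (28.63,42.73) → (91.42,23.57) → (181.51,11.01). Open path.

**Shape 2** — `<polyline>` open polyline, stroke `#ff8800` → score (S525, F1446). Machine vertices: (37.24,45.44) → (195.83,5.45) → (45.77,39.21) → (158.72,77.92) → (187.56,71.08) → (82.85,79.59). Open path.

**Shape 3** — `<path>` quadratic bezier, stroke `#ff8800` → score (S525, F1446). Control points (SVG): P0=(124.34,49.35), P1=(141.94,66.11), P2=(99.05,33.19); sampled at t=k/3. Machine vertices: (124.34,36.21) → (129.35,30.56) → (120.92,35.94) → (99.05,52.37). Open path.

**Shape 4** — `<path>` regular polygon, stroke `#ff8800` → score (S525, F1446). Machine vertices: (97.12,68.02) → (100.07,50.41) → (86.29,39.05) → (69.56,45.30) → (66.61,62.91) → (80.39,74.27) → (97.12,68.02). Closed: final G1 returns to the first vertex.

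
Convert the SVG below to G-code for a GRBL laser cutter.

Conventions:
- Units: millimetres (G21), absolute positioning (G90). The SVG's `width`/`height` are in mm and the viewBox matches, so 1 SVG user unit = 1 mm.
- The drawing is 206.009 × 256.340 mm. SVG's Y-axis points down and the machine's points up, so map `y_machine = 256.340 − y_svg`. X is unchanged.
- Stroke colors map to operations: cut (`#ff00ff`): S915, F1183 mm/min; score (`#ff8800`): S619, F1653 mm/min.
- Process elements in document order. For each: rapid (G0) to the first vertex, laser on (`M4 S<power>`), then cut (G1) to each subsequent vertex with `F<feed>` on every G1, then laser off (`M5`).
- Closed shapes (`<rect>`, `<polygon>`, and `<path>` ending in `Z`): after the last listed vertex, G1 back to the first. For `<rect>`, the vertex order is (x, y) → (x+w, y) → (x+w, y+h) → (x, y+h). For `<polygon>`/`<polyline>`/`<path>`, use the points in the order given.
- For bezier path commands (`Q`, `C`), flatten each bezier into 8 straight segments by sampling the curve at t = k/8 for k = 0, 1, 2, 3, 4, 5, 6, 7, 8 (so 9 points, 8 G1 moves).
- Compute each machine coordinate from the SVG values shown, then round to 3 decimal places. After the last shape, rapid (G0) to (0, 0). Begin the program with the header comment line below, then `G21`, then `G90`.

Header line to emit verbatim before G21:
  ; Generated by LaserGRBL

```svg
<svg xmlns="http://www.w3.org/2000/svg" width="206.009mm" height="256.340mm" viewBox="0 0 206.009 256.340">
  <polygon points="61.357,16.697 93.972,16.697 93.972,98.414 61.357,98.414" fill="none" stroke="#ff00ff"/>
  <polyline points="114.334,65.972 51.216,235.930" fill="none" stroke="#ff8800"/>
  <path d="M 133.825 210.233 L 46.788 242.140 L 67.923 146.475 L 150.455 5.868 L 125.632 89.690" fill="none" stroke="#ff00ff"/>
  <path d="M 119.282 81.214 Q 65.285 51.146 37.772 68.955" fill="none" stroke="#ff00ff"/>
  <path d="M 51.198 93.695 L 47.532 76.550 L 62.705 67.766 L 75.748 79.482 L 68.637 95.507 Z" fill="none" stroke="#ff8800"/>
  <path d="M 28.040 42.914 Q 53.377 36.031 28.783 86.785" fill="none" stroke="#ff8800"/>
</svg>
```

viewBox `0 0 206.009 256.340` with mm width/height → 1 unit = 1 mm. Flip: y_m = 256.340 − y_svg.

**Shape 1** — `<polygon>` rectangle, stroke `#ff00ff` → cut (S915, F1183). Machine vertices: (61.357,239.643) → (93.972,239.643) → (93.972,157.926) → (61.357,157.926) → (61.357,239.643). Closed: final G1 returns to the first vertex.

**Shape 2** — `<polyline>` line segment, stroke `#ff8800` → score (S619, F1653). Machine vertices: (114.334,190.368) → (51.216,20.410). Open path.

**Shape 3** — `<path>` open polyline, stroke `#ff00ff` → cut (S915, F1183). Machine vertices: (133.825,46.107) → (46.788,14.200) → (67.923,109.865) → (150.455,250.472) → (125.632,166.650). Open path.

**Shape 4** — `<path>` quadratic bezier, stroke `#ff00ff` → cut (S915, F1183). Control points (SVG): P0=(119.282,81.214), P1=(65.285,51.146), P2=(37.772,68.955); sampled at t=k/8. Machine vertices: (119.282,175.126) → (106.197,181.895) → (93.939,187.168) → (82.509,190.944) → (71.906,193.225) → (62.131,194.009) → (53.184,193.297) → (45.064,191.089) → (37.772,187.385). Open path.

**Shape 5** — `<path>` regular polygon, stroke `#ff8800` → score (S619, F1653). Machine vertices: (51.198,162.645) → (47.532,179.790) → (62.705,188.574) → (75.748,176.858) → (68.637,160.833) → (51.198,162.645). Closed: final G1 returns to the first vertex.

**Shape 6** — `<path>` quadratic bezier, stroke `#ff8800` → score (S619, F1653). Control points (SVG): P0=(28.040,42.914), P1=(53.377,36.031), P2=(28.783,86.785); sampled at t=k/8. Machine vertices: (28.040,213.426) → (33.594,214.246) → (37.588,213.265) → (40.021,210.483) → (40.894,205.900) → (40.207,199.515) → (37.959,191.330) → (34.151,181.343) → (28.783,169.555). Open path.

; Generated by LaserGRBL
G21
G90
G0 X61.357 Y239.643
M4 S915
G1 X93.972 Y239.643 F1183
G1 X93.972 Y157.926 F1183
G1 X61.357 Y157.926 F1183
G1 X61.357 Y239.643 F1183
M5
G0 X114.334 Y190.368
M4 S619
G1 X51.216 Y20.410 F1653
M5
G0 X133.825 Y46.107
M4 S915
G1 X46.788 Y14.200 F1183
G1 X67.923 Y109.865 F1183
G1 X150.455 Y250.472 F1183
G1 X125.632 Y166.650 F1183
M5
G0 X119.282 Y175.126
M4 S915
G1 X106.197 Y181.895 F1183
G1 X93.939 Y187.168 F1183
G1 X82.509 Y190.944 F1183
G1 X71.906 Y193.225 F1183
G1 X62.131 Y194.009 F1183
G1 X53.184 Y193.297 F1183
G1 X45.064 Y191.089 F1183
G1 X37.772 Y187.385 F1183
M5
G0 X51.198 Y162.645
M4 S619
G1 X47.532 Y179.790 F1653
G1 X62.705 Y188.574 F1653
G1 X75.748 Y176.858 F1653
G1 X68.637 Y160.833 F1653
G1 X51.198 Y162.645 F1653
M5
G0 X28.040 Y213.426
M4 S619
G1 X33.594 Y214.246 F1653
G1 X37.588 Y213.265 F1653
G1 X40.021 Y210.483 F1653
G1 X40.894 Y205.900 F1653
G1 X40.207 Y199.515 F1653
G1 X37.959 Y191.330 F1653
G1 X34.151 Y181.343 F1653
G1 X28.783 Y169.555 F1653
M5
G0 X0.000 Y0.000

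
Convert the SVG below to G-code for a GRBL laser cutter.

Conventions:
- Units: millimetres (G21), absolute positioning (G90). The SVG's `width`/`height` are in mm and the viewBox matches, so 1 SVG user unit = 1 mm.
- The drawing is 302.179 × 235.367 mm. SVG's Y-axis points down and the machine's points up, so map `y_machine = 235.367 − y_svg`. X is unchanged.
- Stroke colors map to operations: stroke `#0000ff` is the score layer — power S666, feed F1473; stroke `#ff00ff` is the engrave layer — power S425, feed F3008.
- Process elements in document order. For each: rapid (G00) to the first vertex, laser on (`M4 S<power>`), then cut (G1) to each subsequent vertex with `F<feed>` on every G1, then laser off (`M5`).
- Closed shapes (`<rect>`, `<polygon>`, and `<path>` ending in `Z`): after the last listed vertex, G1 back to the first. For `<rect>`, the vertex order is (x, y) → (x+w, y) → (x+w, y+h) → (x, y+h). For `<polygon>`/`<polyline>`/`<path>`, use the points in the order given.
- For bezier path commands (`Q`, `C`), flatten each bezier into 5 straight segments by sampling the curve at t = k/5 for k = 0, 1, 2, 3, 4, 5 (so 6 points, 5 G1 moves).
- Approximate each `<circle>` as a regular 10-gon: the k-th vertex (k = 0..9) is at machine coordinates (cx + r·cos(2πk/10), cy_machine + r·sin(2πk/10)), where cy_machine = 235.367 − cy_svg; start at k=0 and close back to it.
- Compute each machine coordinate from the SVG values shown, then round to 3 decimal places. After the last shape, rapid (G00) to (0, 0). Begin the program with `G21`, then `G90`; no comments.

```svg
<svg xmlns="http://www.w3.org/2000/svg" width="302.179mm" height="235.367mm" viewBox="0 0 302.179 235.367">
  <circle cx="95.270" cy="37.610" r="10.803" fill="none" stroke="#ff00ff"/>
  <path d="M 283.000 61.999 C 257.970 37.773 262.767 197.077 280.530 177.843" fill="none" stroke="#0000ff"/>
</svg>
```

Since the viewBox matches the mm dimensions, user units are millimetres directly. The only transform is the Y-flip y_m = 235.367 − y_svg.

Shape 1 is a circle drawn with `<circle>`. Its stroke #ff00ff means engrave at S425, F3008. After flipping Y the toolpath is (106.073,197.757) → (104.010,204.107) → (98.608,208.031) → (91.932,208.031) → (86.530,204.107) → (84.467,197.757) → (86.530,191.407) → (91.932,187.483) → (98.608,187.483) → (104.010,191.407) → (106.073,197.757), returning to the start.

Shape 2 is a cubic bezier drawn with `<path>`. Its stroke #0000ff means score at S666, F1473. After flipping Y the toolpath is (283.000,173.368) → (271.426,168.777) → (266.202,137.517) → (266.517,96.969) → (271.563,64.512) → (280.530,57.524).

G21
G90
G00 X106.073 Y197.757
M4 S425
G1 X104.010 Y204.107 F3008
G1 X98.608 Y208.031 F3008
G1 X91.932 Y208.031 F3008
G1 X86.530 Y204.107 F3008
G1 X84.467 Y197.757 F3008
G1 X86.530 Y191.407 F3008
G1 X91.932 Y187.483 F3008
G1 X98.608 Y187.483 F3008
G1 X104.010 Y191.407 F3008
G1 X106.073 Y197.757 F3008
M5
G00 X283.000 Y173.368
M4 S666
G1 X271.426 Y168.777 F1473
G1 X266.202 Y137.517 F1473
G1 X266.517 Y96.969 F1473
G1 X271.563 Y64.512 F1473
G1 X280.530 Y57.524 F1473
M5
G00 X0.000 Y0.000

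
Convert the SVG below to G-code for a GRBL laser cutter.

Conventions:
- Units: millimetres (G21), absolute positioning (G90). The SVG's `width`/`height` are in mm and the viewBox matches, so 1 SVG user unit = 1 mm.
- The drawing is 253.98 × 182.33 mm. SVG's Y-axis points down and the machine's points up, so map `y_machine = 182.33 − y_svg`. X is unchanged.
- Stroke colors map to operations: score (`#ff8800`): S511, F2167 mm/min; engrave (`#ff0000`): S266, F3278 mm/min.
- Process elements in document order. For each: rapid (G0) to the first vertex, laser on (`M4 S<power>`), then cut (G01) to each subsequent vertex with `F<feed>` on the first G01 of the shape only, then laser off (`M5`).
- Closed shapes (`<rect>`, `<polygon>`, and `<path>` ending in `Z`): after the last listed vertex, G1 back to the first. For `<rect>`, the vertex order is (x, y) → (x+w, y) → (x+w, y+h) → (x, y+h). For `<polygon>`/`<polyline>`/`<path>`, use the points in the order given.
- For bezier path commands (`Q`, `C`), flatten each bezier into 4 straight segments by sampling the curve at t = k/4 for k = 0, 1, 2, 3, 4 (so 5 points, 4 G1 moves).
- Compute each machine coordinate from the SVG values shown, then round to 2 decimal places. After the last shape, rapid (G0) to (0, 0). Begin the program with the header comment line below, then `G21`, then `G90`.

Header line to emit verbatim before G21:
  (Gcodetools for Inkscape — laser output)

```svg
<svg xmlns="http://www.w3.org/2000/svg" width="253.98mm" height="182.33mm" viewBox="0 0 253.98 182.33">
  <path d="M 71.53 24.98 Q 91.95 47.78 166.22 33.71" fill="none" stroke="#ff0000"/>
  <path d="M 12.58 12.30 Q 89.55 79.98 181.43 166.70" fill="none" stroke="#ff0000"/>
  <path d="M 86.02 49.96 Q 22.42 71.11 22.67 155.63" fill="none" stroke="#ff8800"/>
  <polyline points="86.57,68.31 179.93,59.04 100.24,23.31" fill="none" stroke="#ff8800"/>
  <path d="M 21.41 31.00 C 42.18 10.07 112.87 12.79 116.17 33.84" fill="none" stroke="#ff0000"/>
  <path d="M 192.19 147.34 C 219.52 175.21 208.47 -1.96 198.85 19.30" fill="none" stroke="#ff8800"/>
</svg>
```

viewBox `0 0 253.98 182.33` with mm width/height → 1 unit = 1 mm. Flip: y_m = 182.33 − y_svg.

**Shape 1** — `<path>` quadratic bezier, stroke `#ff0000` → engrave (S266, F3278). Control points (SVG): P0=(71.53,24.98), P1=(91.95,47.78), P2=(166.22,33.71); sampled at t=k/4. Machine vertices: (71.53,157.35) → (85.11,148.25) → (105.41,143.77) → (132.45,143.89) → (166.22,148.62). Open path.

**Shape 2** — `<path>` quadratic bezier, stroke `#ff0000` → engrave (S266, F3278). Control points (SVG): P0=(12.58,12.30), P1=(89.55,79.98), P2=(181.43,166.70); sampled at t=k/4. Machine vertices: (12.58,170.03) → (52.00,135.00) → (93.28,97.59) → (136.42,57.80) → (181.43,15.63). Open path.

**Shape 3** — `<path>` quadratic bezier, stroke `#ff8800` → score (S511, F2167). Control points (SVG): P0=(86.02,49.96), P1=(22.42,71.11), P2=(22.67,155.63); sampled at t=k/4. Machine vertices: (86.02,132.37) → (58.21,117.83) → (38.38,95.38) → (26.54,65.00) → (22.67,26.70). Open path.

**Shape 4** — `<polyline>` open polyline, stroke `#ff8800` → score (S511, F2167). Machine vertices: (86.57,114.02) → (179.93,123.29) → (100.24,159.02). Open path.

**Shape 5** — `<path>` cubic bezier, stroke `#ff0000` → engrave (S266, F3278). Control points (SVG): P0=(21.41,31.00), P1=(42.18,10.07), P2=(112.87,12.79), P3=(116.17,33.84); sampled at t=k/4. Machine vertices: (21.41,151.33) → (44.51,162.68) → (75.34,165.65) → (102.89,160.76) → (116.17,148.49). Open path.

**Shape 6** — `<path>` cubic bezier, stroke `#ff8800` → score (S511, F2167). Control points (SVG): P0=(192.19,147.34), P1=(219.52,175.21), P2=(208.47,-1.96), P3=(198.85,19.30); sampled at t=k/4. Machine vertices: (192.19,34.99) → (206.11,46.23) → (209.38,96.53) → (205.71,148.07) → (198.85,163.03). Open path.

(Gcodetools for Inkscape — laser output)
G21
G90
G0 X71.53 Y157.35
M4 S266
G01 X85.11 Y148.25 F3278
G01 X105.41 Y143.77
G01 X132.45 Y143.89
G01 X166.22 Y148.62
M5
G0 X12.58 Y170.03
M4 S266
G01 X52.00 Y135.00 F3278
G01 X93.28 Y97.59
G01 X136.42 Y57.80
G01 X181.43 Y15.63
M5
G0 X86.02 Y132.37
M4 S511
G01 X58.21 Y117.83 F2167
G01 X38.38 Y95.38
G01 X26.54 Y65.00
G01 X22.67 Y26.70
M5
G0 X86.57 Y114.02
M4 S511
G01 X179.93 Y123.29 F2167
G01 X100.24 Y159.02
M5
G0 X21.41 Y151.33
M4 S266
G01 X44.51 Y162.68 F3278
G01 X75.34 Y165.65
G01 X102.89 Y160.76
G01 X116.17 Y148.49
M5
G0 X192.19 Y34.99
M4 S511
G01 X206.11 Y46.23 F2167
G01 X209.38 Y96.53
G01 X205.71 Y148.07
G01 X198.85 Y163.03
M5
G0 X0.00 Y0.00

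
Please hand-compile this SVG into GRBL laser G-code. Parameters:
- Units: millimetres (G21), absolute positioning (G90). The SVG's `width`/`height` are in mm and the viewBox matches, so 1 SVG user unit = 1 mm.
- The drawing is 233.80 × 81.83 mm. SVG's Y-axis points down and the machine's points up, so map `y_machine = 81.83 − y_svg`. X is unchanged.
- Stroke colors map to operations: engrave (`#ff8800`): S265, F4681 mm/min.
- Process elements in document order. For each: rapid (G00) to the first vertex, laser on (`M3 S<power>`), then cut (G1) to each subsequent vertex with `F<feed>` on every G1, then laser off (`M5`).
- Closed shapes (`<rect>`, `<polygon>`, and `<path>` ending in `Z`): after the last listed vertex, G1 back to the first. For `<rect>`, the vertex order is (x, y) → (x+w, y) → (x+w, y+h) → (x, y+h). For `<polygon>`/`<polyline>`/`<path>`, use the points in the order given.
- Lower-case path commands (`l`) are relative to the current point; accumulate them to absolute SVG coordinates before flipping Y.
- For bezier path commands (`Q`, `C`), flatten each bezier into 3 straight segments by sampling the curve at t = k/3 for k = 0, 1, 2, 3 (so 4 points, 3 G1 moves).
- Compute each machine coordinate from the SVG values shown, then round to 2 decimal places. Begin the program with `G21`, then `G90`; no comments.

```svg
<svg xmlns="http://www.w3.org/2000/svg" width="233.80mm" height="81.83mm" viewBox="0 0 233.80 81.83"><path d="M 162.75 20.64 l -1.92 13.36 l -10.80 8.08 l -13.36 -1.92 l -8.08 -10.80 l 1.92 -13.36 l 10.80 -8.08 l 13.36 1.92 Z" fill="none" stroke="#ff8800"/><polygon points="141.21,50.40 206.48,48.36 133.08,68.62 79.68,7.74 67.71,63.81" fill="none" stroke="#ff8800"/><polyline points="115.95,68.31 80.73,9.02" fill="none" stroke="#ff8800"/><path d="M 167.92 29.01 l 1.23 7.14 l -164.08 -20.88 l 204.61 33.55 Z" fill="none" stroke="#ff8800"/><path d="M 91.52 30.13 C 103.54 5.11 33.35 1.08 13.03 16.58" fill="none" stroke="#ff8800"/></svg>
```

G21
G90
G00 X162.75 Y61.19
M3 S265
G1 X160.83 Y47.83 F4681
G1 X150.03 Y39.75 F4681
G1 X136.67 Y41.67 F4681
G1 X128.59 Y52.47 F4681
G1 X130.51 Y65.83 F4681
G1 X141.31 Y73.91 F4681
G1 X154.67 Y71.99 F4681
G1 X162.75 Y61.19 F4681
M5
G00 X141.21 Y31.43
M3 S265
G1 X206.48 Y33.47 F4681
G1 X133.08 Y13.21 F4681
G1 X79.68 Y74.09 F4681
G1 X67.71 Y18.02 F4681
G1 X141.21 Y31.43 F4681
M5
G00 X115.95 Y13.52
M3 S265
G1 X80.73 Y72.81 F4681
M5
G00 X167.92 Y52.82
M3 S265
G1 X169.15 Y45.68 F4681
G1 X5.07 Y66.56 F4681
G1 X209.68 Y33.01 F4681
G1 X167.92 Y52.82 F4681
M5
G00 X91.52 Y51.70
M3 S265
G1 X81.03 Y69.78 F4681
G1 X45.08 Y74.19 F4681
G1 X13.03 Y65.25 F4681
M5

viewBox `0 0 233.80 81.83` with mm width/height → 1 unit = 1 mm. Flip: y_m = 81.83 − y_svg.

**Shape 1** — `<path>` regular polygon, stroke `#ff8800` → engrave (S265, F4681). Machine vertices: (162.75,61.19) → (160.83,47.83) → (150.03,39.75) → (136.67,41.67) → (128.59,52.47) → (130.51,65.83) → (141.31,73.91) → (154.67,71.99) → (162.75,61.19). Closed: final G1 returns to the first vertex.

**Shape 2** — `<polygon>` closed polygon, stroke `#ff8800` → engrave (S265, F4681). Machine vertices: (141.21,31.43) → (206.48,33.47) → (133.08,13.21) → (79.68,74.09) → (67.71,18.02) → (141.21,31.43). Closed: final G1 returns to the first vertex.

**Shape 3** — `<polyline>` line segment, stroke `#ff8800` → engrave (S265, F4681). Machine vertices: (115.95,13.52) → (80.73,72.81). Open path.

**Shape 4** — `<path>` closed polygon, stroke `#ff8800` → engrave (S265, F4681). Machine vertices: (167.92,52.82) → (169.15,45.68) → (5.07,66.56) → (209.68,33.01) → (167.92,52.82). Closed: final G1 returns to the first vertex.

**Shape 5** — `<path>` cubic bezier, stroke `#ff8800` → engrave (S265, F4681). Control points (SVG): P0=(91.52,30.13), P1=(103.54,5.11), P2=(33.35,1.08), P3=(13.03,16.58); sampled at t=k/3. Machine vertices: (91.52,51.70) → (81.03,69.78) → (45.08,74.19) → (13.03,65.25). Open path.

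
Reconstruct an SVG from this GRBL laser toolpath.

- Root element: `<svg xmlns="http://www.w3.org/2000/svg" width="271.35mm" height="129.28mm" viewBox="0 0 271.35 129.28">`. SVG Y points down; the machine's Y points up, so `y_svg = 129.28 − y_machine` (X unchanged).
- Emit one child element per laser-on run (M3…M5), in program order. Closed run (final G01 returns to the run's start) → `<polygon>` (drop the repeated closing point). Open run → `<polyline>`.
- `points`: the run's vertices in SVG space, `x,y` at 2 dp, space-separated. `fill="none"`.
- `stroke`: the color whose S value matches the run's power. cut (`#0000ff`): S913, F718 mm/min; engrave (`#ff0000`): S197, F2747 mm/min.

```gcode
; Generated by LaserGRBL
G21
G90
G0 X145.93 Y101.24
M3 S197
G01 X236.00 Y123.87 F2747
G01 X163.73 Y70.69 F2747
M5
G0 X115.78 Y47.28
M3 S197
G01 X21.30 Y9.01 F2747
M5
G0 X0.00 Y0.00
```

<svg xmlns="http://www.w3.org/2000/svg" width="271.35mm" height="129.28mm" viewBox="0 0 271.35 129.28">
  <polyline points="145.93,28.04 236.00,5.41 163.73,58.59" fill="none" stroke="#ff0000"/>
  <polyline points="115.78,82.00 21.30,120.27" fill="none" stroke="#ff0000"/>
</svg>

y_svg = 129.28 − y_m. Every run uses S197, so all elements get stroke `#ff0000` (engrave).

[1] open run; points: 145.93,28.04 236.00,5.41 163.73,58.59

[2] open run; points: 115.78,82.00 21.30,120.27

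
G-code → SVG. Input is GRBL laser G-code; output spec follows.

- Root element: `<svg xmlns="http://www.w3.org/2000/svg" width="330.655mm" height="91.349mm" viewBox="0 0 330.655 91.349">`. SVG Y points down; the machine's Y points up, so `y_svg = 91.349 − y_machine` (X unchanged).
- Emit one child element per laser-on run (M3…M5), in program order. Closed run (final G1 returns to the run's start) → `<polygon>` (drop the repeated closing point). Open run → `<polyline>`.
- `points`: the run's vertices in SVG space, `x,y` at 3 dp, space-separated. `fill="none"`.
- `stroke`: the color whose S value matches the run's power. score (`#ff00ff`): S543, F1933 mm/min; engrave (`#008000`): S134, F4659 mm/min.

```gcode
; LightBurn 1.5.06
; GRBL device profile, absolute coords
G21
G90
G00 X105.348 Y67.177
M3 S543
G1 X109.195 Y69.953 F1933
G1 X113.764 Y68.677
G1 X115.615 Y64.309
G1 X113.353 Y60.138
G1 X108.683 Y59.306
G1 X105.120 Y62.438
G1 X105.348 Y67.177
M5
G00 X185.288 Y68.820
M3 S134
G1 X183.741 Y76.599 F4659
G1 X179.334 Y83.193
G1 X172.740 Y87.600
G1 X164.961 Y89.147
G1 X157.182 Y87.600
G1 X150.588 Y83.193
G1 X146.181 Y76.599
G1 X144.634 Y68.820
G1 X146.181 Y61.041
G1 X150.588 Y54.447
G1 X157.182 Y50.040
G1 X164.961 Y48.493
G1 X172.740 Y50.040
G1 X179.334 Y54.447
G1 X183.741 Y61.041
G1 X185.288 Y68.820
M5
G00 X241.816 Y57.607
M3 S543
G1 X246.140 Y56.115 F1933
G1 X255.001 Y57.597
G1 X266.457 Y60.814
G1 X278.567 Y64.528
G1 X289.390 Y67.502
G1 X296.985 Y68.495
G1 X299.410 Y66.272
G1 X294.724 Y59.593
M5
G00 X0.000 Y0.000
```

y_svg = 91.349 − y_m.

[1] S543→`#ff00ff` (score); closed run; points: 105.348,24.172 109.195,21.396 113.764,22.672 115.615,27.040 113.353,31.211 108.683,32.043 105.120,28.911

[2] S134→`#008000` (engrave); closed run; points: 185.288,22.529 183.741,14.750 179.334,8.156 172.740,3.749 164.961,2.202 157.182,3.749 150.588,8.156 146.181,14.750 144.634,22.529 146.181,30.308 150.588,36.902 157.182,41.309 164.961,42.856 172.740,41.309 179.334,36.902 183.741,30.308

[3] S543→`#ff00ff` (score); open run; points: 241.816,33.742 246.140,35.234 255.001,33.752 266.457,30.535 278.567,26.821 289.390,23.847 296.985,22.854 299.410,25.077 294.724,31.756

<svg xmlns="http://www.w3.org/2000/svg" width="330.655mm" height="91.349mm" viewBox="0 0 330.655 91.349">
  <polygon points="105.348,24.172 109.195,21.396 113.764,22.672 115.615,27.040 113.353,31.211 108.683,32.043 105.120,28.911" fill="none" stroke="#ff00ff"/>
  <polygon points="185.288,22.529 183.741,14.750 179.334,8.156 172.740,3.749 164.961,2.202 157.182,3.749 150.588,8.156 146.181,14.750 144.634,22.529 146.181,30.308 150.588,36.902 157.182,41.309 164.961,42.856 172.740,41.309 179.334,36.902 183.741,30.308" fill="none" stroke="#008000"/>
  <polyline points="241.816,33.742 246.140,35.234 255.001,33.752 266.457,30.535 278.567,26.821 289.390,23.847 296.985,22.854 299.410,25.077 294.724,31.756" fill="none" stroke="#ff00ff"/>
</svg>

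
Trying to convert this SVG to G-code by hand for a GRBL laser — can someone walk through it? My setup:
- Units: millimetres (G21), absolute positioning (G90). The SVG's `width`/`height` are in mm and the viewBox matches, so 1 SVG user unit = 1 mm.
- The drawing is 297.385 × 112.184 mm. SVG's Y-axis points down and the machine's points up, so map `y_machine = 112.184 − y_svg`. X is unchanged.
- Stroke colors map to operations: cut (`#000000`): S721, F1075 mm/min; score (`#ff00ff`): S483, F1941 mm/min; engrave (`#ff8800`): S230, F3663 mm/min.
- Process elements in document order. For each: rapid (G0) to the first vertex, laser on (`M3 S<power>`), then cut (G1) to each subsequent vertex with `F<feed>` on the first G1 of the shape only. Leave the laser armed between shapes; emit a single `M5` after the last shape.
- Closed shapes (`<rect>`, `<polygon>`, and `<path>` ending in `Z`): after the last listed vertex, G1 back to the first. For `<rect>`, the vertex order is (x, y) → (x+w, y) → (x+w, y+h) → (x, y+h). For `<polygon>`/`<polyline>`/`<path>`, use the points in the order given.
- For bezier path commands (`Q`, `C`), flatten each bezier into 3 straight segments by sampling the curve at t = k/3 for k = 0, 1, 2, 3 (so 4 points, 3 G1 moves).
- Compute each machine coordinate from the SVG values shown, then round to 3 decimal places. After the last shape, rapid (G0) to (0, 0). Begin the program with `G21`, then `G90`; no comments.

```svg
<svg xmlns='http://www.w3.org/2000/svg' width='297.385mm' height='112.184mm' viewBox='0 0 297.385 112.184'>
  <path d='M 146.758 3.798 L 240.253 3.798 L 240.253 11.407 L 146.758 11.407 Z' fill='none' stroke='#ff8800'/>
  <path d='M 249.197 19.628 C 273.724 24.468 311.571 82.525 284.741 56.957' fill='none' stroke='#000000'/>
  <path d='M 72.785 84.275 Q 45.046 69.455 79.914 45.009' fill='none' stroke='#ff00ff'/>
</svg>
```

viewBox `0 0 297.385 112.184` with mm width/height → 1 unit = 1 mm. Flip: y_m = 112.184 − y_svg.

**Shape 1** — `<path>` rectangle, stroke `#ff8800` → engrave (S230, F3663). Machine vertices: (146.758,108.386) → (240.253,108.386) → (240.253,100.777) → (146.758,100.777) → (146.758,108.386). Closed: final G1 returns to the first vertex.

**Shape 2** — `<path>` cubic bezier, stroke `#000000` → cut (S721, F1075). Control points (SVG): P0=(249.197,19.628), P1=(273.724,24.468), P2=(311.571,82.525), P3=(284.741,56.957); sampled at t=k/3. Machine vertices: (249.197,92.556) → (275.275,75.045) → (292.901,52.466) → (284.741,55.227). Open path.

**Shape 3** — `<path>` quadratic bezier, stroke `#ff00ff` → score (S483, F1941). Control points (SVG): P0=(72.785,84.275), P1=(45.046,69.455), P2=(79.914,45.009); sampled at t=k/3. Machine vertices: (72.785,27.909) → (61.249,38.859) → (63.625,51.947) → (79.914,67.175). Open path.

G21
G90
G0 X146.758 Y108.386
M3 S230
G1 X240.253 Y108.386 F3663
G1 X240.253 Y100.777
G1 X146.758 Y100.777
G1 X146.758 Y108.386
G0 X249.197 Y92.556
M3 S721
G1 X275.275 Y75.045 F1075
G1 X292.901 Y52.466
G1 X284.741 Y55.227
G0 X72.785 Y27.909
M3 S483
G1 X61.249 Y38.859 F1941
G1 X63.625 Y51.947
G1 X79.914 Y67.175
M5
G0 X0.000 Y0.000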